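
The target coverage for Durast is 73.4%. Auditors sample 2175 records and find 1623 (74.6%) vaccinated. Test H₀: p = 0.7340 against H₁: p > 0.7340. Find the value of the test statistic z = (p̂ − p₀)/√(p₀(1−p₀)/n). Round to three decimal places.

p̂ = 1623/2175 = 0.746207.
SE = √(p₀(1−p₀)/n) = √(0.19524/2175) = 0.009475.
z = (0.746207 − 0.734)/0.009475 = 0.012207/0.009475 = 1.288.
p-value = P(Z > 1.288) ≈ 0.0988.

z = 1.288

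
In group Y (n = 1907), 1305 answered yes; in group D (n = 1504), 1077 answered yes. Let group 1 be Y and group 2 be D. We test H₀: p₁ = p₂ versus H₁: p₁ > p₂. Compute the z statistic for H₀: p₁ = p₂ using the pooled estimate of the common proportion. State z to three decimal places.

p̂₁ = 1305/1907 ≈ 0.68432, p̂₂ = 1077/1504 ≈ 0.71609.
Pooled p̂ = (1305+1077)/(1907+1504) = 2382/3411 = 0.69833.
SE = √(p̂(1−p̂)(1/n₁+1/n₂)) = √(0.69833·0.30167·0.00118928) = √(0.00025054) = 0.01583.
z = (0.68432 − 0.71609)/0.01583 = -0.03177/0.01583 = -2.007.

z = -2.007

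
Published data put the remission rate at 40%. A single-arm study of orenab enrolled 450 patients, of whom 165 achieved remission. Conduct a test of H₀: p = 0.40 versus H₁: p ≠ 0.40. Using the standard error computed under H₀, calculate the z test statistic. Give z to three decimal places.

z = -1.443

p̂ = 165/450 = 0.36667.
Under H₀, SE = √(0.4·0.6/450) = √(0.000533333) = 0.02309.
z = (0.36667 − 0.4)/0.02309 = -0.03333/0.02309 = -1.443.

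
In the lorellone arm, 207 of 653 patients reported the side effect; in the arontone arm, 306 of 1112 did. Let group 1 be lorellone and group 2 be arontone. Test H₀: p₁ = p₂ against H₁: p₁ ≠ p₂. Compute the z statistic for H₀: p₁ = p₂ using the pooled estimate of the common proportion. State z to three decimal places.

p̂₁ = 207/653 = 0.31700, p̂₂ = 306/1112 = 0.27518.
Pooled p̂ = (207+306)/(653+1112) = 513/1765 = 0.29065.
SE = √(0.206173 × 0.00243067) = 0.02239.
z = (0.31700 − 0.27518)/0.02239 = 0.04182/0.02239 = 1.868.
p-value = 2·P(Z > 1.868) ≈ 0.0618.

z = 1.868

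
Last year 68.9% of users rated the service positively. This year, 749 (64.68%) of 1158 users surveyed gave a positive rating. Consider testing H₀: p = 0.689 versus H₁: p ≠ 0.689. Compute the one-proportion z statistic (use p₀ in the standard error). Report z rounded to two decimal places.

z = -3.10

p̂ = 749/1158 ≈ 0.6468.
Under H₀, SE = √(0.689·0.311/1158) = √(0.000185042) = 0.0136.
z = (0.6468 − 0.689)/0.0136 = -0.0422/0.0136 = -3.10.
p-value = 2·P(Z > 3.102) ≈ 0.0019.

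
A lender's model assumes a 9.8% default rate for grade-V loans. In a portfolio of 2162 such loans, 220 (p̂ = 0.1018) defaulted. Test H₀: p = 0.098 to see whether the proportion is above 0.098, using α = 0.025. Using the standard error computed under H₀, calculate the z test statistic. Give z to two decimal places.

p̂ = 220/2162 ≈ 0.1018.
SE = √(p₀(1−p₀)/n) = √(0.088396/2162) = 0.0064.
z = (0.1018 − 0.098)/0.0064 = 0.0038/0.0064 = 0.59.
p-value = P(Z > 0.588) ≈ 0.2784, so at α = 0.025 we fail to reject H₀.

z = 0.59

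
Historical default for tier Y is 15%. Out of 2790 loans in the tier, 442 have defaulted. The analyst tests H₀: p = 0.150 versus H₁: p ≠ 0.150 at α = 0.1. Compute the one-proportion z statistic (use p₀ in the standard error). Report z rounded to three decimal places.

z = 1.246

p̂ = 442/2790 = 0.15842.
Under H₀, SE = √(0.15·0.85/2790) = √(4.56989e-05) = 0.00676.
z = (0.15842 − 0.15)/0.00676 = 0.00842/0.00676 = 1.246.
Two-sided p-value ≈ 2·Φ(−1.246) = 0.2128. With α = 0.1, fail to reject H₀.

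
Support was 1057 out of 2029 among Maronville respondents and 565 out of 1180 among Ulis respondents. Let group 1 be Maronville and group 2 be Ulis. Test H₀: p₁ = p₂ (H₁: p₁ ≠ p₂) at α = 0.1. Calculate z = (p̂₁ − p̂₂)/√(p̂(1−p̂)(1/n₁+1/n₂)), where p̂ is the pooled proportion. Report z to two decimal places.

p̂₁ = 1057/2029 = 0.5209, p̂₂ = 565/1180 = 0.4788.
Pooled p̂ = (1057+565)/(2029+1180) = 1622/3209 = 0.5055.
SE = √(0.24997 × 0.00134031) = 0.0183.
z = (0.5209 − 0.4788)/0.0183 = 0.0421/0.0183 = 2.30.
p-value = 2·P(Z > 2.302) ≈ 0.0213; since p < α = 0.1, reject H₀.

z = 2.30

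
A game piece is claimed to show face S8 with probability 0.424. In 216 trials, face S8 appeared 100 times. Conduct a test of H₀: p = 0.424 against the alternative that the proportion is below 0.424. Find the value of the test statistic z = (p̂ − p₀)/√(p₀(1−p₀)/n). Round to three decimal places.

p̂ = 100/216 = 0.462963.
SE = √(p₀(1−p₀)/n) = √(0.24422/216) = 0.033625.
z = (0.462963 − 0.424)/0.033625 = 0.038963/0.033625 = 1.159.
p-value = P(Z < 1.159) ≈ 0.8767.

z = 1.159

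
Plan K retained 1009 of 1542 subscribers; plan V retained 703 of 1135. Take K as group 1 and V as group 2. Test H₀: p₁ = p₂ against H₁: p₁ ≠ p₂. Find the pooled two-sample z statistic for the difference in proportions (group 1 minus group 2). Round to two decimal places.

p̂₁ = 1009/1542 = 0.6543, p̂₂ = 703/1135 = 0.6194.
Pooled p̂ = (1009+703)/(1542+1135) = 1712/2677 = 0.6395.
SE = √(p̂(1−p̂)(1/n₁+1/n₂)) = √(0.6395·0.3605·0.00152957) = √(0.000352616) = 0.0188.
z = (0.6543 − 0.6194)/0.0188 = 0.0349/0.0188 = 1.86.
p-value = 2·P(Z > 1.862) ≈ 0.0626.

z = 1.86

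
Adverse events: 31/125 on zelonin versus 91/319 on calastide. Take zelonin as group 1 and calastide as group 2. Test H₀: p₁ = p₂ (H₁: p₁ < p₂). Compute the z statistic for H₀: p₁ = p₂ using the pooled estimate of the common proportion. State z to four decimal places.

z = -0.7911

p̂₁ = 31/125 = 0.248000, p̂₂ = 91/319 = 0.285266.
Pooled p̂ = (31+91)/(125+319) = 122/444 = 0.274775.
SE = √(p̂(1−p̂)(1/n₁+1/n₂)) = √(0.274775·0.725225·0.0111348) = √(0.00221887) = 0.047105.
z = (0.248000 − 0.285266)/0.047105 = -0.037266/0.047105 = -0.7911.
p-value = P(Z < -0.791) ≈ 0.2144.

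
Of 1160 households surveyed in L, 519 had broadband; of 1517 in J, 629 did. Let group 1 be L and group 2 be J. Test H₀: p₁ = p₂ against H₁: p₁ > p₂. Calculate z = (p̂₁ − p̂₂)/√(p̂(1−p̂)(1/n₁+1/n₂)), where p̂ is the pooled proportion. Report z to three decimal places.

z = 1.698

p̂₁ = 519/1160 = 0.44741, p̂₂ = 629/1517 = 0.41463.
Pooled p̂ = (519+629)/(1160+1517) = 1148/2677 = 0.42884.
SE = √(p̂(1−p̂)(1/n₁+1/n₂)) = √(0.42884·0.57116·0.00152126) = √(0.000372613) = 0.01930.
z = (0.44741 − 0.41463)/0.01930 = 0.03278/0.01930 = 1.698.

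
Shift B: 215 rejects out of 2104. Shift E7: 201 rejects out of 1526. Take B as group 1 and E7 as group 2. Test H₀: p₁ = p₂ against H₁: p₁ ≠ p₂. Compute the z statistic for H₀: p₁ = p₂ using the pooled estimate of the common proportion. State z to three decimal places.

p̂₁ = 215/2104 ≈ 0.10219, p̂₂ = 201/1526 ≈ 0.13172.
Pooled p̂ = (215+201)/(2104+1526) = 416/3630 = 0.11460.
SE = √(p̂(1−p̂)(1/n₁+1/n₂)) = √(0.11460·0.88540·0.00113059) = √(0.000114718) = 0.01071.
z = (0.10219 − 0.13172)/0.01071 = -0.02953/0.01071 = -2.757.
p-value = 2·P(Z > 2.757) ≈ 0.0058.

z = -2.757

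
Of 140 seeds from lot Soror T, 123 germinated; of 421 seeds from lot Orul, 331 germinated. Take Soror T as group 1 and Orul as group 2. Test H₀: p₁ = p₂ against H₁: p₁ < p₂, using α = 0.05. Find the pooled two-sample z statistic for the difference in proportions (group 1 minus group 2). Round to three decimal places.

z = 2.409

p̂₁ = 123/140 ≈ 0.87857, p̂₂ = 331/421 ≈ 0.78622.
Pooled p̂ = (123+331)/(140+421) = 454/561 = 0.80927.
SE = √(0.154353 × 0.00951815) = 0.03833.
z = (0.87857 − 0.78622)/0.03833 = 0.09235/0.03833 = 2.409.
p-value = P(Z < 2.409) ≈ 0.9920. With α = 0.05, fail to reject H₀.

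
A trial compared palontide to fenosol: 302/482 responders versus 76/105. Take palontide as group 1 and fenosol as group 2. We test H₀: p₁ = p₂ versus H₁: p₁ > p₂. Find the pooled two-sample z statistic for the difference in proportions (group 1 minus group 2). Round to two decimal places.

z = -1.89

p̂₁ = 302/482 ≈ 0.62656, p̂₂ = 76/105 ≈ 0.72381.
Pooled p̂ = (302+76)/(482+105) = 378/587 = 0.64395.
SE = √(p̂(1−p̂)(1/n₁+1/n₂)) = √(0.64395·0.35605·0.0115985) = √(0.00265928) = 0.05157.
z = (0.62656 − 0.72381)/0.05157 = -0.09725/0.05157 = -1.89.
p-value = P(Z > -1.886) ≈ 0.9703.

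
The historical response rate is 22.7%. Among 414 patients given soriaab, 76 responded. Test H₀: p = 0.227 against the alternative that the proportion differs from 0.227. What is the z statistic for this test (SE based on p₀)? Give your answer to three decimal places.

z = -2.109

p̂ = 76/414 ≈ 0.18357.
SE = √(p₀(1−p₀)/n) = √(0.17547/414) = 0.02059.
z = (0.18357 − 0.227)/0.02059 = -0.04343/0.02059 = -2.109.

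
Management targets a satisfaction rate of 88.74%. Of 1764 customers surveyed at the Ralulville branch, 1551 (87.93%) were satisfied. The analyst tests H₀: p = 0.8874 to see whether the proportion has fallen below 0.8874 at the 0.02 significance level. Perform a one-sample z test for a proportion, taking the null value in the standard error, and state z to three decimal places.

p̂ = 1551/1764 = 0.879252.
Standard error under H₀: √(0.8874×0.1126/1764) = 0.007526.
z = (0.879252 − 0.8874)/0.007526 = -0.008148/0.007526 = -1.083.
p-value = P(Z < -1.083) ≈ 0.1395, so at α = 0.02 we fail to reject H₀.

z = -1.083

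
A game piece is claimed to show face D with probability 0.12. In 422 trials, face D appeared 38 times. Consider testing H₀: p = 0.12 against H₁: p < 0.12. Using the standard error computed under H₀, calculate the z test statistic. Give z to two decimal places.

z = -1.89

p̂ = 38/422 = 0.09005.
Under H₀, SE = √(0.12·0.88/422) = √(0.000250237) = 0.01582.
z = (0.09005 − 0.12)/0.01582 = -0.02995/0.01582 = -1.89.
p-value = P(Z < -1.893) ≈ 0.0291.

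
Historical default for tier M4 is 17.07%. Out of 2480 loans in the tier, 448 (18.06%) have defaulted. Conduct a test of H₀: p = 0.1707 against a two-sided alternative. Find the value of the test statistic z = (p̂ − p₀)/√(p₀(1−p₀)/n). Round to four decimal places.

z = 1.3163

p̂ = 448/2480 ≈ 0.180645.
SE = √(p₀(1−p₀)/n) = √(0.14156/2480) = 0.007555.
z = (0.180645 − 0.1707)/0.007555 = 0.009945/0.007555 = 1.3163.
p-value = 2·P(Z > 1.316) ≈ 0.1881.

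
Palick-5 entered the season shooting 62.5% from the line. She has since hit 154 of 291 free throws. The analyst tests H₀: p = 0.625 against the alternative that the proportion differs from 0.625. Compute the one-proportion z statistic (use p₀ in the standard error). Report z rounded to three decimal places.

z = -3.375

p̂ = 154/291 = 0.52921.
Standard error under H₀: √(0.625×0.375/291) = 0.02838.
z = (0.52921 − 0.625)/0.02838 = -0.09579/0.02838 = -3.375.
Two-sided p-value ≈ 2·Φ(−3.375) = 0.0007.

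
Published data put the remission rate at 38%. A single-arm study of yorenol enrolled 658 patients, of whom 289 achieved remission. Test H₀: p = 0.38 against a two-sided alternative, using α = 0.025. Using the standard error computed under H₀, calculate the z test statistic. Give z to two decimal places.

z = 3.13

p̂ = 289/658 = 0.4392.
Under H₀, SE = √(0.38·0.62/658) = √(0.000358055) = 0.0189.
z = (0.4392 − 0.38)/0.0189 = 0.0592/0.0189 = 3.13.
p-value = 2·P(Z > 3.129) ≈ 0.0018, so at α = 0.025 we reject H₀.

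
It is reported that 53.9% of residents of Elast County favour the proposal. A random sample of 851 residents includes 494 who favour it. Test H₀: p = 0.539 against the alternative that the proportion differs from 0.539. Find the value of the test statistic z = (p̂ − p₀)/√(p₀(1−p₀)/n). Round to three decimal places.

z = 2.428

p̂ = 494/851 ≈ 0.58049.
SE = √(p₀(1−p₀)/n) = √(0.24848/851) = 0.01709.
z = (0.58049 − 0.539)/0.01709 = 0.04149/0.01709 = 2.428.
Two-sided p-value ≈ 2·Φ(−2.428) = 0.0152.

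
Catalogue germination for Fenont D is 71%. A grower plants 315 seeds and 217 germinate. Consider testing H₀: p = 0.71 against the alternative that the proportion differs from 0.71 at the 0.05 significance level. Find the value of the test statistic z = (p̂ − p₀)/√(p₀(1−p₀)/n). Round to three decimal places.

z = -0.826

p̂ = 217/315 = 0.68889.
Under H₀, SE = √(0.71·0.29/315) = √(0.000653651) = 0.02557.
z = (0.68889 − 0.71)/0.02557 = -0.02111/0.02557 = -0.826.
p-value = 2·P(Z > 0.826) ≈ 0.4090. With α = 0.05, fail to reject H₀.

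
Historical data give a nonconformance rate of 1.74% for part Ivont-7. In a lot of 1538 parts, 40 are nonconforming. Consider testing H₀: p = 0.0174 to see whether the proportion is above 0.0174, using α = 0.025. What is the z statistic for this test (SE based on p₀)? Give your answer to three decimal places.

z = 2.582

p̂ = 40/1538 = 0.026008.
Under H₀, SE = √(0.0174·0.9826/1538) = √(1.11165e-05) = 0.003334.
z = (0.026008 − 0.0174)/0.003334 = 0.008608/0.003334 = 2.582.
p-value = P(Z > 2.582) ≈ 0.0049; since p < α = 0.025, reject H₀.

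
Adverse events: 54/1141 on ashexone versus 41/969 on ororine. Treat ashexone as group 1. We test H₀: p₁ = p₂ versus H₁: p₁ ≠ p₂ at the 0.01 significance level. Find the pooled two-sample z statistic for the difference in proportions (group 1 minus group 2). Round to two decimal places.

z = 0.55

p̂₁ = 54/1141 ≈ 0.0473, p̂₂ = 41/969 ≈ 0.0423.
Pooled p̂ = (54+41)/(1141+969) = 95/2110 = 0.0450.
SE = √(p̂(1−p̂)(1/n₁+1/n₂)) = √(0.0450·0.9550·0.00190842) = √(8.20553e-05) = 0.0091.
z = (0.0473 − 0.0423)/0.0091 = 0.0050/0.0091 = 0.55.
Two-sided p-value ≈ 2·Φ(−0.554) = 0.5798, so at α = 0.01 we fail to reject H₀.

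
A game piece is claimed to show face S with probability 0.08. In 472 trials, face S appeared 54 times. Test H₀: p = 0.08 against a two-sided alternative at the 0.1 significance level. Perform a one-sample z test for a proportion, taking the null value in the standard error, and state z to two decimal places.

p̂ = 54/472 = 0.11441.
Under H₀, SE = √(0.08·0.92/472) = √(0.000155932) = 0.01249.
z = (0.11441 − 0.08)/0.01249 = 0.03441/0.01249 = 2.76.
Two-sided p-value ≈ 2·Φ(−2.755) = 0.0059, so at α = 0.1 we reject H₀.

z = 2.76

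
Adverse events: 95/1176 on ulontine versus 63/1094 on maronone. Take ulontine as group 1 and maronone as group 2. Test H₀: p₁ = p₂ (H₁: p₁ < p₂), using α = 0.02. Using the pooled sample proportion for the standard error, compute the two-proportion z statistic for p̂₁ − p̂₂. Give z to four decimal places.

p̂₁ = 95/1176 ≈ 0.080782, p̂₂ = 63/1094 ≈ 0.057587.
Pooled p̂ = (95+63)/(1176+1094) = 158/2270 = 0.069604.
SE = √(p̂(1−p̂)(1/n₁+1/n₂)) = √(0.069604·0.930396·0.00176442) = √(0.000114262) = 0.010689.
z = (0.080782 − 0.057587)/0.010689 = 0.023195/0.010689 = 2.1700.
p-value = P(Z < 2.170) ≈ 0.9850. With α = 0.02, fail to reject H₀.

z = 2.1700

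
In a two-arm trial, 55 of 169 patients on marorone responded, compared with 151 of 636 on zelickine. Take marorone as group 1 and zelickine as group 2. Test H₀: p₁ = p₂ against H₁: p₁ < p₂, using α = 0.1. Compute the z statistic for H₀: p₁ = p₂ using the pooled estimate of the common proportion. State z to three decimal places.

p̂₁ = 55/169 = 0.32544, p̂₂ = 151/636 = 0.23742.
Pooled p̂ = (55+151)/(169+636) = 206/805 = 0.25590.
SE = √(p̂(1−p̂)(1/n₁+1/n₂)) = √(0.25590·0.74410·0.00748949) = √(0.00142611) = 0.03776.
z = (0.32544 − 0.23742)/0.03776 = 0.08802/0.03776 = 2.331.
p-value = P(Z < 2.331) ≈ 0.9901, so at α = 0.1 we fail to reject H₀.

z = 2.331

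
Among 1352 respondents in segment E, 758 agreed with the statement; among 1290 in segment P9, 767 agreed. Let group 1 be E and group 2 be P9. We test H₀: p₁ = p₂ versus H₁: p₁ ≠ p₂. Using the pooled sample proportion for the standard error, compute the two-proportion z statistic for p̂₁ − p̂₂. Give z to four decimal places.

p̂₁ = 758/1352 = 0.560651, p̂₂ = 767/1290 = 0.594574.
Pooled p̂ = (758+767)/(1352+1290) = 1525/2642 = 0.577214.
SE = √(0.244038 × 0.00151484) = 0.019227.
z = (0.560651 − 0.594574)/0.019227 = -0.033923/0.019227 = -1.7643.
Two-sided p-value ≈ 2·Φ(−1.764) = 0.0777.

z = -1.7643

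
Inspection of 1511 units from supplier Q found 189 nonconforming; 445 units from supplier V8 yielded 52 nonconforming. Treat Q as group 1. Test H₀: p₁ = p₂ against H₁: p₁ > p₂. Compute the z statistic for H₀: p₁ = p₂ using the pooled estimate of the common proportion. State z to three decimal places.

z = 0.464

p̂₁ = 189/1511 = 0.12508, p̂₂ = 52/445 = 0.11685.
Pooled p̂ = (189+52)/(1511+445) = 241/1956 = 0.12321.
SE = √(0.10803 × 0.002909) = 0.01773.
z = (0.12508 − 0.11685)/0.01773 = 0.00823/0.01773 = 0.464.
p-value = P(Z > 0.464) ≈ 0.3213.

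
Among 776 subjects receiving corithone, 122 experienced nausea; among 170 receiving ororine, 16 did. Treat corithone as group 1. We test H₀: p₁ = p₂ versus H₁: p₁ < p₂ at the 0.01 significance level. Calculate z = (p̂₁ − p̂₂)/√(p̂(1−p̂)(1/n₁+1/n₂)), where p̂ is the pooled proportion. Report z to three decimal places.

z = 2.111

p̂₁ = 122/776 = 0.15722, p̂₂ = 16/170 = 0.09412.
Pooled p̂ = (122+16)/(776+170) = 138/946 = 0.14588.
SE = √(0.124597 × 0.00717101) = 0.02989.
z = (0.15722 − 0.09412)/0.02989 = 0.06310/0.02989 = 2.111.
p-value = P(Z < 2.111) ≈ 0.9826, so at α = 0.01 we fail to reject H₀.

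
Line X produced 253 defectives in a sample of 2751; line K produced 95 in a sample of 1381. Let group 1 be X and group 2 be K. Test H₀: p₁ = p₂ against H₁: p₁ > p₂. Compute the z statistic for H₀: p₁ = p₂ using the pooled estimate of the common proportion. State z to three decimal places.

p̂₁ = 253/2751 ≈ 0.091967, p̂₂ = 95/1381 ≈ 0.068791.
Pooled p̂ = (253+95)/(2751+1381) = 348/4132 = 0.084221.
SE = √(0.0771276 × 0.00108762) = 0.009159.
z = (0.091967 − 0.068791)/0.009159 = 0.023176/0.009159 = 2.530.
p-value = P(Z > 2.530) ≈ 0.0057.

z = 2.530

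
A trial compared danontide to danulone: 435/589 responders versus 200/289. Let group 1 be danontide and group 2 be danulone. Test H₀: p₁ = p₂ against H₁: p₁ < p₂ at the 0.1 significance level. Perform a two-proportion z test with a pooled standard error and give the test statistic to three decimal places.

p̂₁ = 435/589 = 0.73854, p̂₂ = 200/289 = 0.69204.
Pooled p̂ = (435+200)/(589+289) = 635/878 = 0.72323.
SE = √(p̂(1−p̂)(1/n₁+1/n₂)) = √(0.72323·0.27677·0.005158) = √(0.00103246) = 0.03213.
z = (0.73854 − 0.69204)/0.03213 = 0.04650/0.03213 = 1.447.
p-value = P(Z < 1.447) ≈ 0.9261, so at α = 0.1 we fail to reject H₀.

z = 1.447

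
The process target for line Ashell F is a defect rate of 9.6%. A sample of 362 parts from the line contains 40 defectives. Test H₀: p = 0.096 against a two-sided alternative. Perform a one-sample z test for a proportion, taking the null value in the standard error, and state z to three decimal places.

p̂ = 40/362 = 0.110497.
SE = √(p₀(1−p₀)/n) = √(0.086784/362) = 0.015483.
z = (0.110497 − 0.096)/0.015483 = 0.014497/0.015483 = 0.936.

z = 0.936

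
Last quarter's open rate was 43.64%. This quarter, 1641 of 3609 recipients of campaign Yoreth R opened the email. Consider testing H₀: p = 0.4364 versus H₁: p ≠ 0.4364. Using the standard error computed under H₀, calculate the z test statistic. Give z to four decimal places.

z = 2.2163

p̂ = 1641/3609 ≈ 0.4546966.
SE = √(p₀(1−p₀)/n) = √(0.24596/3609) = 0.0082553.
z = (0.4546966 − 0.4364)/0.0082553 = 0.0182966/0.0082553 = 2.2163.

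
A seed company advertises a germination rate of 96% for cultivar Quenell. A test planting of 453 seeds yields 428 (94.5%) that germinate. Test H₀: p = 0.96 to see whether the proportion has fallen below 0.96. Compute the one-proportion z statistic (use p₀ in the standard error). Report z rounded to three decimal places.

p̂ = 428/453 = 0.944812.
Under H₀, SE = √(0.96·0.04/453) = √(8.47682e-05) = 0.009207.
z = (0.944812 − 0.96)/0.009207 = -0.015188/0.009207 = -1.650.

z = -1.650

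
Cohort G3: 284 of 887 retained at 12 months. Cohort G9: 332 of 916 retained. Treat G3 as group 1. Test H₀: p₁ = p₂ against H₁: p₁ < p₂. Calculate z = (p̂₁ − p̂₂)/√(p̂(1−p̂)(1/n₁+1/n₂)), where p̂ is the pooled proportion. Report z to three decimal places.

z = -1.892

p̂₁ = 284/887 = 0.32018, p̂₂ = 332/916 = 0.36245.
Pooled p̂ = (284+332)/(887+916) = 616/1803 = 0.34165.
SE = √(p̂(1−p̂)(1/n₁+1/n₂)) = √(0.34165·0.65835·0.0022191) = √(0.000499133) = 0.02234.
z = (0.32018 − 0.36245)/0.02234 = -0.04227/0.02234 = -1.892.
p-value = P(Z < -1.892) ≈ 0.0293.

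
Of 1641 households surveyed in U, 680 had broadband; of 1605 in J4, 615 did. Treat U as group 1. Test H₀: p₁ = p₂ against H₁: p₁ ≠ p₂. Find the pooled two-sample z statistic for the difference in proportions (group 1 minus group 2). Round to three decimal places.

p̂₁ = 680/1641 ≈ 0.41438, p̂₂ = 615/1605 ≈ 0.38318.
Pooled p̂ = (680+615)/(1641+1605) = 1295/3246 = 0.39895.
SE = √(0.239789 × 0.00123244) = 0.01719.
z = (0.41438 − 0.38318)/0.01719 = 0.03120/0.01719 = 1.815.

z = 1.815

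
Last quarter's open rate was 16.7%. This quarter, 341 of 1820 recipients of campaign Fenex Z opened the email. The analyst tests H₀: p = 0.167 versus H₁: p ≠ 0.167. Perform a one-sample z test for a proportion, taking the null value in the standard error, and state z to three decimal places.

z = 2.329

p̂ = 341/1820 = 0.187363.
SE = √(p₀(1−p₀)/n) = √(0.13911/1820) = 0.008743.
z = (0.187363 − 0.167)/0.008743 = 0.020363/0.008743 = 2.329.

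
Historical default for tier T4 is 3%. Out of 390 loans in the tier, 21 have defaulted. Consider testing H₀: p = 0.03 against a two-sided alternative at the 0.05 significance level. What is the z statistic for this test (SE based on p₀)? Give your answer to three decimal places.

z = 2.761

p̂ = 21/390 = 0.053846.
SE = √(p₀(1−p₀)/n) = √(0.0291/390) = 0.008638.
z = (0.053846 − 0.03)/0.008638 = 0.023846/0.008638 = 2.761.
Two-sided p-value ≈ 2·Φ(−2.761) = 0.0058, so at α = 0.05 we reject H₀.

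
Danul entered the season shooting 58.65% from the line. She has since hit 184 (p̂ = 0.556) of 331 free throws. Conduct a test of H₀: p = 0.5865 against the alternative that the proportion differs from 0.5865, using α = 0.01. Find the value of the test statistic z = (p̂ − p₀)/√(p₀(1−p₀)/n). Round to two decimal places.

z = -1.13

p̂ = 184/331 = 0.5559.
SE = √(p₀(1−p₀)/n) = √(0.24252/331) = 0.0271.
z = (0.5559 − 0.5865)/0.0271 = -0.0306/0.0271 = -1.13.
p-value = 2·P(Z > 1.131) ≈ 0.2581; since p > α = 0.01, fail to reject H₀.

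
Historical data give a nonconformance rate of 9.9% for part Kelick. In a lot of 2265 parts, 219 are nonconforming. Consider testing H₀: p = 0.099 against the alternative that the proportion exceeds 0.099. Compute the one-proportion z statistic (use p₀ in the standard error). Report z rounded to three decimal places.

z = -0.368

p̂ = 219/2265 = 0.09669.
Standard error under H₀: √(0.099×0.901/2265) = 0.00628.
z = (0.09669 − 0.099)/0.00628 = -0.00231/0.00628 = -0.368.
p-value = P(Z > -0.368) ≈ 0.6437.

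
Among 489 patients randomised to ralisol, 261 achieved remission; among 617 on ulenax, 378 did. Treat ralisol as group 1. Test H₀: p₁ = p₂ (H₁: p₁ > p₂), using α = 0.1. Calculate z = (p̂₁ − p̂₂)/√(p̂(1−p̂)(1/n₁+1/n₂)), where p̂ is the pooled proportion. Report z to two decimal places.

p̂₁ = 261/489 = 0.5337, p̂₂ = 378/617 = 0.6126.
Pooled p̂ = (261+378)/(489+617) = 639/1106 = 0.5778.
SE = √(0.243954 × 0.00366574) = 0.0299.
z = (0.5337 − 0.6126)/0.0299 = -0.0789/0.0299 = -2.64.
p-value = P(Z > -2.638) ≈ 0.9958, so at α = 0.1 we fail to reject H₀.

z = -2.64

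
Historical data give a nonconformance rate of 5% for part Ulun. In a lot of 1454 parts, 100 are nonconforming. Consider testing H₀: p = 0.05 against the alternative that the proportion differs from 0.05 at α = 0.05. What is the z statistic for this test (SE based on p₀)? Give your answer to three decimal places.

p̂ = 100/1454 ≈ 0.068776.
Standard error under H₀: √(0.05×0.95/1454) = 0.005716.
z = (0.068776 − 0.05)/0.005716 = 0.018776/0.005716 = 3.285.
p-value = 2·P(Z > 3.285) ≈ 0.0010. With α = 0.05, reject H₀.

z = 3.285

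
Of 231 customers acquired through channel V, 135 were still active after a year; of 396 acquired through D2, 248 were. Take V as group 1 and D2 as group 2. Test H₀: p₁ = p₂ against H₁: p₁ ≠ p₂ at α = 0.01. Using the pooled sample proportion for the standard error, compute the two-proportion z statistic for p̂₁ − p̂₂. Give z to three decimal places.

z = -1.037

p̂₁ = 135/231 = 0.584416, p̂₂ = 248/396 = 0.626263.
Pooled p̂ = (135+248)/(231+396) = 383/627 = 0.610845.
SE = √(0.237713 × 0.00685426) = 0.040365.
z = (0.584416 − 0.626263)/0.040365 = -0.041847/0.040365 = -1.037.
Two-sided p-value ≈ 2·Φ(−1.037) = 0.2999, so at α = 0.01 we fail to reject H₀.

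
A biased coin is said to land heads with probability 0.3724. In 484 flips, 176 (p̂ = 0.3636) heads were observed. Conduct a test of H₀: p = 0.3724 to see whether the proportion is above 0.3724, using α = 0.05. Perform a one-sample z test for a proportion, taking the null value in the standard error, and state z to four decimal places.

p̂ = 176/484 = 0.363636.
Under H₀, SE = √(0.3724·0.6276/484) = √(0.000482889) = 0.021975.
z = (0.363636 − 0.3724)/0.021975 = -0.008764/0.021975 = -0.3988.
p-value = P(Z > -0.399) ≈ 0.6550; since p > α = 0.05, fail to reject H₀.

z = -0.3988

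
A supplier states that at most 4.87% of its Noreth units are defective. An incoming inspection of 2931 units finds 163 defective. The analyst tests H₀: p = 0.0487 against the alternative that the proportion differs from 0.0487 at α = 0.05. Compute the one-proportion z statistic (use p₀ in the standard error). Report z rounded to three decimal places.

p̂ = 163/2931 ≈ 0.0556124.
SE = √(p₀(1−p₀)/n) = √(0.046328/2931) = 0.0039757.
z = (0.0556124 − 0.0487)/0.0039757 = 0.0069124/0.0039757 = 1.739.
Two-sided p-value ≈ 2·Φ(−1.739) = 0.0821, so at α = 0.05 we fail to reject H₀.

z = 1.739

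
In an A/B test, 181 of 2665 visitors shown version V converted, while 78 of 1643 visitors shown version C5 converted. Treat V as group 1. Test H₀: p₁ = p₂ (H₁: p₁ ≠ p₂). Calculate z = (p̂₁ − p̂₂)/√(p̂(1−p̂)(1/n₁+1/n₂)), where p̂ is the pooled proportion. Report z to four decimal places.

z = 2.7418

p̂₁ = 181/2665 ≈ 0.067917, p̂₂ = 78/1643 ≈ 0.047474.
Pooled p̂ = (181+78)/(2665+1643) = 259/4308 = 0.060121.
SE = √(p̂(1−p̂)(1/n₁+1/n₂)) = √(0.060121·0.939879·0.000983877) = √(5.55952e-05) = 0.007456.
z = (0.067917 − 0.047474)/0.007456 = 0.020443/0.007456 = 2.7418.
p-value = 2·P(Z > 2.742) ≈ 0.0061.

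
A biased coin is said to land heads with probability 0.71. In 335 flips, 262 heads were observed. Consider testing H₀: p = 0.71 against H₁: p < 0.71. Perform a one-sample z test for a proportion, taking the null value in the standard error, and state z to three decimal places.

z = 2.908

p̂ = 262/335 ≈ 0.78209.
SE = √(p₀(1−p₀)/n) = √(0.2059/335) = 0.02479.
z = (0.78209 − 0.71)/0.02479 = 0.07209/0.02479 = 2.908.
p-value = P(Z < 2.908) ≈ 0.9982.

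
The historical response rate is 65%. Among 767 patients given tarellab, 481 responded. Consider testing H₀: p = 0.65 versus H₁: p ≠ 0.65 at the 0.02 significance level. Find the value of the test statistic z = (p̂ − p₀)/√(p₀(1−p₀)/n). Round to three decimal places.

z = -1.329

p̂ = 481/767 = 0.62712.
Standard error under H₀: √(0.65×0.35/767) = 0.01722.
z = (0.62712 − 0.65)/0.01722 = -0.02288/0.01722 = -1.329.
p-value = 2·P(Z > 1.329) ≈ 0.1840, so at α = 0.02 we fail to reject H₀.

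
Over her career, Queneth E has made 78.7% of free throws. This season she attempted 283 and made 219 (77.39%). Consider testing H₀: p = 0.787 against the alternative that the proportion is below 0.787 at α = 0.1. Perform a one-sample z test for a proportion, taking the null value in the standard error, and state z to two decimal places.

z = -0.54

p̂ = 219/283 ≈ 0.7739.
SE = √(p₀(1−p₀)/n) = √(0.16763/283) = 0.0243.
z = (0.7739 − 0.787)/0.0243 = -0.0131/0.0243 = -0.54.
p-value = P(Z < -0.540) ≈ 0.2945. With α = 0.1, fail to reject H₀.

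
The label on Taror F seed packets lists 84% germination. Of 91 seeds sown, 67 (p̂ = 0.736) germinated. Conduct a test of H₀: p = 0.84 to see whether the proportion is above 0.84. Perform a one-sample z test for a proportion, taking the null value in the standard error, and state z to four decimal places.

p̂ = 67/91 ≈ 0.736264.
Under H₀, SE = √(0.84·0.16/91) = √(0.00147692) = 0.038431.
z = (0.736264 − 0.84)/0.038431 = -0.103736/0.038431 = -2.6993.

z = -2.6993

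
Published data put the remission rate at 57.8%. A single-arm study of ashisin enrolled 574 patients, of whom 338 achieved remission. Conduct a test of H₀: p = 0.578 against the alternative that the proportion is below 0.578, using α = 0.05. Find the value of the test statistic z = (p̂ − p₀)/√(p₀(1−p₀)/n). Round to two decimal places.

p̂ = 338/574 ≈ 0.5889.
Standard error under H₀: √(0.578×0.422/574) = 0.0206.
z = (0.5889 − 0.578)/0.0206 = 0.0109/0.0206 = 0.53.
p-value = P(Z < 0.526) ≈ 0.7007; since p > α = 0.05, fail to reject H₀.

z = 0.53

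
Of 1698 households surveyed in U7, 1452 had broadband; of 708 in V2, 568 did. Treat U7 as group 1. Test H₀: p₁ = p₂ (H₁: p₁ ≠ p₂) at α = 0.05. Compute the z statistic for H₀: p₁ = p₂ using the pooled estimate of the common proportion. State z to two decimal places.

z = 3.22

p̂₁ = 1452/1698 ≈ 0.8551, p̂₂ = 568/708 ≈ 0.8023.
Pooled p̂ = (1452+568)/(1698+708) = 2020/2406 = 0.8396.
SE = √(0.134694 × 0.00200136) = 0.0164.
z = (0.8551 − 0.8023)/0.0164 = 0.0528/0.0164 = 3.22.
Two-sided p-value ≈ 2·Φ(−3.220) = 0.0013, so at α = 0.05 we reject H₀.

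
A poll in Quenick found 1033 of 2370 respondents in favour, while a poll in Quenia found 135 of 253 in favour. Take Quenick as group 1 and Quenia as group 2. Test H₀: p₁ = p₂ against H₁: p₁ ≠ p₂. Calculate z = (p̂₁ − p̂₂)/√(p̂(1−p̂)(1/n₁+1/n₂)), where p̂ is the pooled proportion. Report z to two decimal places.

p̂₁ = 1033/2370 = 0.4359, p̂₂ = 135/253 = 0.5336.
Pooled p̂ = (1033+135)/(2370+253) = 1168/2623 = 0.4453.
SE = √(p̂(1−p̂)(1/n₁+1/n₂)) = √(0.4453·0.5547·0.00437451) = √(0.00108053) = 0.0329.
z = (0.4359 − 0.5336)/0.0329 = -0.0977/0.0329 = -2.97.
p-value = 2·P(Z > 2.973) ≈ 0.0029.

z = -2.97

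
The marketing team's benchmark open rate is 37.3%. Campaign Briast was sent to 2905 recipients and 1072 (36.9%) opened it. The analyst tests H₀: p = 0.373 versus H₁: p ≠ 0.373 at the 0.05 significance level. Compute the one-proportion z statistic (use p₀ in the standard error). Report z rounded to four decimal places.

p̂ = 1072/2905 ≈ 0.369019.
Standard error under H₀: √(0.373×0.627/2905) = 0.008973.
z = (0.369019 − 0.373)/0.008973 = -0.003981/0.008973 = -0.4437.
p-value = 2·P(Z > 0.444) ≈ 0.6573, so at α = 0.05 we fail to reject H₀.

z = -0.4437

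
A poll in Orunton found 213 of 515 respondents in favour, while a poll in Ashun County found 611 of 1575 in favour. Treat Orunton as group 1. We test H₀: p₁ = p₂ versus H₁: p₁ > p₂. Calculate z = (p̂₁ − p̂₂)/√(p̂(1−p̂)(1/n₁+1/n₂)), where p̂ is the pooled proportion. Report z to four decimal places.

z = 1.0342

p̂₁ = 213/515 ≈ 0.413592, p̂₂ = 611/1575 ≈ 0.387937.
Pooled p̂ = (213+611)/(515+1575) = 824/2090 = 0.394258.
SE = √(p̂(1−p̂)(1/n₁+1/n₂)) = √(0.394258·0.605742·0.00257667) = √(0.000615357) = 0.024806.
z = (0.413592 − 0.387937)/0.024806 = 0.025655/0.024806 = 1.0342.
p-value = P(Z > 1.034) ≈ 0.1505.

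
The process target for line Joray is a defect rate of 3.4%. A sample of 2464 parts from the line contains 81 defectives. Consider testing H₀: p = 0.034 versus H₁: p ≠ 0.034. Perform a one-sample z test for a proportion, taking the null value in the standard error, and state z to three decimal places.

z = -0.309

p̂ = 81/2464 ≈ 0.032873.
SE = √(p₀(1−p₀)/n) = √(0.032844/2464) = 0.003651.
z = (0.032873 − 0.034)/0.003651 = -0.001127/0.003651 = -0.309.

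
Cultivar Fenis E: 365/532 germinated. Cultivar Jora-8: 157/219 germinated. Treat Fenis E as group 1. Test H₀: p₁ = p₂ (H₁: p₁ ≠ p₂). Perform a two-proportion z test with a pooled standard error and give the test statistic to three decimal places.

z = -0.833

p̂₁ = 365/532 ≈ 0.68609, p̂₂ = 157/219 ≈ 0.71689.
Pooled p̂ = (365+157)/(532+219) = 522/751 = 0.69507.
SE = √(p̂(1−p̂)(1/n₁+1/n₂)) = √(0.69507·0.30493·0.00644591) = √(0.00136619) = 0.03696.
z = (0.68609 − 0.71689)/0.03696 = -0.03080/0.03696 = -0.833.
p-value = 2·P(Z > 0.833) ≈ 0.4046.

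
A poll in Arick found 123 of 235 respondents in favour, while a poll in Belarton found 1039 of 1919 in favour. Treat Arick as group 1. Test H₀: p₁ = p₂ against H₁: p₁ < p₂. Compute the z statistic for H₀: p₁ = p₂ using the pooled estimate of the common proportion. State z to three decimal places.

p̂₁ = 123/235 ≈ 0.52340, p̂₂ = 1039/1919 ≈ 0.54143.
Pooled p̂ = (123+1039)/(235+1919) = 1162/2154 = 0.53946.
SE = √(0.248443 × 0.00477642) = 0.03445.
z = (0.52340 − 0.54143)/0.03445 = -0.01803/0.03445 = -0.523.
p-value = P(Z < -0.523) ≈ 0.3004.

z = -0.523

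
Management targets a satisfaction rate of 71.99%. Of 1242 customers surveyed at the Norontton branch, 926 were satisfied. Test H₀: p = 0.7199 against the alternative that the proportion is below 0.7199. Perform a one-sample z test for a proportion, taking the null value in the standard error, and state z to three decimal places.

p̂ = 926/1242 ≈ 0.74557.
Under H₀, SE = √(0.7199·0.2801/1242) = √(0.000162354) = 0.01274.
z = (0.74557 − 0.7199)/0.01274 = 0.02567/0.01274 = 2.015.

z = 2.015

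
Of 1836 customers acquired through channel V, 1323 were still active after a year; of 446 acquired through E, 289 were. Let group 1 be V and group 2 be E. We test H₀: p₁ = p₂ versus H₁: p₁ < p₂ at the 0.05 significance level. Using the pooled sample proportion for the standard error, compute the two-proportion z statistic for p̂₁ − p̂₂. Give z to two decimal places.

z = 3.02

p̂₁ = 1323/1836 = 0.7206, p̂₂ = 289/446 = 0.6480.
Pooled p̂ = (1323+289)/(1836+446) = 1612/2282 = 0.7064.
SE = √(0.2074 × 0.00278681) = 0.0240.
z = (0.7206 − 0.6480)/0.0240 = 0.0726/0.0240 = 3.02.
p-value = P(Z < 3.020) ≈ 0.9987, so at α = 0.05 we fail to reject H₀.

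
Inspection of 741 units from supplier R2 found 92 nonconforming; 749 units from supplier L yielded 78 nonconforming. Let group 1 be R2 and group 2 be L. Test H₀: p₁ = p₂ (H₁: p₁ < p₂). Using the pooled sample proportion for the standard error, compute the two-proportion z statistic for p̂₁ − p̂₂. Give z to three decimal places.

p̂₁ = 92/741 ≈ 0.124157, p̂₂ = 78/749 ≈ 0.104139.
Pooled p̂ = (92+78)/(741+749) = 170/1490 = 0.114094.
SE = √(0.101077 × 0.00268464) = 0.016473.
z = (0.124157 − 0.104139)/0.016473 = 0.020018/0.016473 = 1.215.
p-value = P(Z < 1.215) ≈ 0.8879.

z = 1.215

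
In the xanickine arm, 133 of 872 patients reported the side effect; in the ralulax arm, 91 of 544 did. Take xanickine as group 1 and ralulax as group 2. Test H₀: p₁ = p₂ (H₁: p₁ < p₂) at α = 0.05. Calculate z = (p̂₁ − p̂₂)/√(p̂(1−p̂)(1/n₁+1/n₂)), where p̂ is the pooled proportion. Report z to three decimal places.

p̂₁ = 133/872 = 0.15252, p̂₂ = 91/544 = 0.16728.
Pooled p̂ = (133+91)/(872+544) = 224/1416 = 0.15819.
SE = √(0.133167 × 0.00298502) = 0.01994.
z = (0.15252 − 0.16728)/0.01994 = -0.01476/0.01994 = -0.740.
p-value = P(Z < -0.740) ≈ 0.2296; since p > α = 0.05, fail to reject H₀.

z = -0.740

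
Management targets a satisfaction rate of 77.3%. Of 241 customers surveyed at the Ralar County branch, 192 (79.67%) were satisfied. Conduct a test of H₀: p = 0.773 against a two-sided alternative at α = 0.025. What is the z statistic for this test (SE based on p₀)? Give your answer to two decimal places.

z = 0.88

p̂ = 192/241 ≈ 0.7967.
Standard error under H₀: √(0.773×0.227/241) = 0.0270.
z = (0.7967 − 0.773)/0.0270 = 0.0237/0.0270 = 0.88.
p-value = 2·P(Z > 0.878) ≈ 0.3802. With α = 0.025, fail to reject H₀.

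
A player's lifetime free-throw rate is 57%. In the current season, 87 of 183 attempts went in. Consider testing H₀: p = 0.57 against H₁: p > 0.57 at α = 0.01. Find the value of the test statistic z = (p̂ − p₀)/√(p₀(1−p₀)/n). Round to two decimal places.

p̂ = 87/183 ≈ 0.4754.
SE = √(p₀(1−p₀)/n) = √(0.2451/183) = 0.0366.
z = (0.4754 − 0.57)/0.0366 = -0.0946/0.0366 = -2.58.
p-value = P(Z > -2.585) ≈ 0.9951; since p > α = 0.01, fail to reject H₀.

z = -2.58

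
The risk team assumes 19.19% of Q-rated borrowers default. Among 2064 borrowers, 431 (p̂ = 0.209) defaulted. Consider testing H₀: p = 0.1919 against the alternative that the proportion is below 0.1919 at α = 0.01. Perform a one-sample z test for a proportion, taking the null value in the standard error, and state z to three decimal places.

z = 1.952

p̂ = 431/2064 ≈ 0.20882.
SE = √(p₀(1−p₀)/n) = √(0.15507/2064) = 0.00867.
z = (0.20882 − 0.1919)/0.00867 = 0.01692/0.00867 = 1.952.
p-value = P(Z < 1.952) ≈ 0.9745, so at α = 0.01 we fail to reject H₀.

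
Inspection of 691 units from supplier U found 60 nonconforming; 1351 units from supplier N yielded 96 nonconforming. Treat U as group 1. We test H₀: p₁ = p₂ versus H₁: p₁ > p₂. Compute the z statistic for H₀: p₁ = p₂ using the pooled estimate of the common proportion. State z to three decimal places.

z = 1.270

p̂₁ = 60/691 = 0.08683, p̂₂ = 96/1351 = 0.07106.
Pooled p̂ = (60+96)/(691+1351) = 156/2042 = 0.07640.
SE = √(0.0705594 × 0.00218737) = 0.01242.
z = (0.08683 − 0.07106)/0.01242 = 0.01577/0.01242 = 1.270.
p-value = P(Z > 1.270) ≈ 0.1021.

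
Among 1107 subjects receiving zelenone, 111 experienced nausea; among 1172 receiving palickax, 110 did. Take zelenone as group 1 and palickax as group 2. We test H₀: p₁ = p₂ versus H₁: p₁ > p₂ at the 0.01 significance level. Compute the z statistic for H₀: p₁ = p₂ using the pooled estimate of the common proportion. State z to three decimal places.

p̂₁ = 111/1107 = 0.10027, p̂₂ = 110/1172 = 0.09386.
Pooled p̂ = (111+110)/(1107+1172) = 221/2279 = 0.09697.
SE = √(0.0875687 × 0.00175658) = 0.01240.
z = (0.10027 − 0.09386)/0.01240 = 0.00641/0.01240 = 0.517.
p-value = P(Z > 0.517) ≈ 0.3025, so at α = 0.01 we fail to reject H₀.

z = 0.517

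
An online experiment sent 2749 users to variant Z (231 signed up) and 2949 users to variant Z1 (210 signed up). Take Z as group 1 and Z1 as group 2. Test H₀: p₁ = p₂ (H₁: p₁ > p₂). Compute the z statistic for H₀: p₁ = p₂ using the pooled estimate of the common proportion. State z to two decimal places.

p̂₁ = 231/2749 = 0.08403, p̂₂ = 210/2949 = 0.07121.
Pooled p̂ = (231+210)/(2749+2949) = 441/5698 = 0.07740.
SE = √(0.0714055 × 0.000702867) = 0.00708.
z = (0.08403 − 0.07121)/0.00708 = 0.01282/0.00708 = 1.81.

z = 1.81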